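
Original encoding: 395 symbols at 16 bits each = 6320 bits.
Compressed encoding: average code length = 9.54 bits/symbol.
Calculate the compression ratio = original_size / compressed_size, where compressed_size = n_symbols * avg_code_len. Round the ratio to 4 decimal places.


original_size = n_symbols * orig_bits = 395 * 16 = 6320 bits
compressed_size = n_symbols * avg_code_len = 395 * 9.54 = 3768.3 bits
ratio = original_size / compressed_size = 6320 / 3768.3 = 1.6771

Compression ratio = 1.6771


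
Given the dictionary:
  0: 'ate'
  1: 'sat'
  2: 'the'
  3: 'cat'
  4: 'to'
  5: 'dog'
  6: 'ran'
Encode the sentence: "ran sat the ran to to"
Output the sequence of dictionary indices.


Look up each word in the dictionary:
  'ran' -> 6
  'sat' -> 1
  'the' -> 2
  'ran' -> 6
  'to' -> 4
  'to' -> 4

Encoded: [6, 1, 2, 6, 4, 4]


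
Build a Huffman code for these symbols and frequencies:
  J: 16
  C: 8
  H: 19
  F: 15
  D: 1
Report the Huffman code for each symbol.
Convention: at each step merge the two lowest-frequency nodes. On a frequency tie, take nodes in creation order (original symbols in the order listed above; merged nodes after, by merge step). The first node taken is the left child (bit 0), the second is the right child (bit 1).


Huffman tree construction:
Step 1: Merge D(1) + C(8) = 9
Step 2: Merge (D+C)(9) + F(15) = 24
Step 3: Merge J(16) + H(19) = 35
Step 4: Merge ((D+C)+F)(24) + (J+H)(35) = 59
Read each symbol's code off the tree from the root (left child = 0, right child = 1).

Codes:
  J: 10 (length 2)
  C: 001 (length 3)
  H: 11 (length 2)
  F: 01 (length 2)
  D: 000 (length 3)
Average code length: 127/59 = 2.1525 bits/symbol


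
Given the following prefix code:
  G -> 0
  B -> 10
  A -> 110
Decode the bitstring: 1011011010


Decoding step by step:
Bits 10 -> B
Bits 110 -> A
Bits 110 -> A
Bits 10 -> B


Decoded message: BAAB


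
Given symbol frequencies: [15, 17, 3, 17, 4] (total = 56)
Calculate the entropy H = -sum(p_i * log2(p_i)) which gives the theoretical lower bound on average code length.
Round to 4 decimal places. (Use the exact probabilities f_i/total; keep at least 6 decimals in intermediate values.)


Per-symbol terms -p_i * log2(p_i) with p_i = f_i/56:
  p = 15/56 = 0.267857: log2(p) = -1.900464, -p*log2(p) = 0.509053
  p = 17/56 = 0.303571: log2(p) = -1.719892, -p*log2(p) = 0.522110
  p = 3/56 = 0.053571: log2(p) = -4.222392, -p*log2(p) = 0.226200
  p = 17/56 = 0.303571: log2(p) = -1.719892, -p*log2(p) = 0.522110
  p = 4/56 = 0.071429: log2(p) = -3.807355, -p*log2(p) = 0.271954
H = 0.509053 + 0.522110 + 0.226200 + 0.522110 + 0.271954 = 2.051427

H = 2.0514 bits/symbol


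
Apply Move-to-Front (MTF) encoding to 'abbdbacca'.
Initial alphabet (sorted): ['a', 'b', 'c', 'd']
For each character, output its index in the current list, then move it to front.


MTF encoding:
'a': index 0 in ['a', 'b', 'c', 'd'] -> ['a', 'b', 'c', 'd']
'b': index 1 in ['a', 'b', 'c', 'd'] -> ['b', 'a', 'c', 'd']
'b': index 0 in ['b', 'a', 'c', 'd'] -> ['b', 'a', 'c', 'd']
'd': index 3 in ['b', 'a', 'c', 'd'] -> ['d', 'b', 'a', 'c']
'b': index 1 in ['d', 'b', 'a', 'c'] -> ['b', 'd', 'a', 'c']
'a': index 2 in ['b', 'd', 'a', 'c'] -> ['a', 'b', 'd', 'c']
'c': index 3 in ['a', 'b', 'd', 'c'] -> ['c', 'a', 'b', 'd']
'c': index 0 in ['c', 'a', 'b', 'd'] -> ['c', 'a', 'b', 'd']
'a': index 1 in ['c', 'a', 'b', 'd'] -> ['a', 'c', 'b', 'd']


Output: [0, 1, 0, 3, 1, 2, 3, 0, 1]


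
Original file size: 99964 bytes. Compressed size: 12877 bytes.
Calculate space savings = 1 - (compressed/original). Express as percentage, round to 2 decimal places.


ratio = compressed/original = 12877/99964 = 0.128816
savings = 1 - ratio = 1 - 0.128816 = 0.871184
as a percentage: 0.871184 * 100 = 87.12%

Space savings = 1 - 12877/99964 = 87.12%


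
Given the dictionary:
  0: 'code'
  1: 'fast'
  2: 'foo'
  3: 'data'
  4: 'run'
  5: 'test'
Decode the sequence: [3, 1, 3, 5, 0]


Look up each index in the dictionary:
  3 -> 'data'
  1 -> 'fast'
  3 -> 'data'
  5 -> 'test'
  0 -> 'code'

Decoded: "data fast data test code"


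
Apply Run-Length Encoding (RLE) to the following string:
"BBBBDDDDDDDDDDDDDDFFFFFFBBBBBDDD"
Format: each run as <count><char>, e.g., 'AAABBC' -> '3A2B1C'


Scanning runs left to right:
  i=0: run of 'B' x 4 -> '4B'
  i=4: run of 'D' x 14 -> '14D'
  i=18: run of 'F' x 6 -> '6F'
  i=24: run of 'B' x 5 -> '5B'
  i=29: run of 'D' x 3 -> '3D'

RLE = 4B14D6F5B3D


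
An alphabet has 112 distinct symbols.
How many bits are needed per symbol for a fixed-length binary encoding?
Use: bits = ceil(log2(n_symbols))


log2(112) = 6.8074
Bracket: 2^6 = 64 < 112 <= 2^7 = 128
So ceil(log2(112)) = 7

bits = ceil(log2(112)) = ceil(6.8074) = 7 bits


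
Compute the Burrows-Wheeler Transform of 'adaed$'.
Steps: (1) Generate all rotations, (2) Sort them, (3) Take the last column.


Rotations (sorted):
  0: $adaed -> last char: d
  1: adaed$ -> last char: $
  2: aed$ad -> last char: d
  3: d$adae -> last char: e
  4: daed$a -> last char: a
  5: ed$ada -> last char: a


BWT = d$deaa


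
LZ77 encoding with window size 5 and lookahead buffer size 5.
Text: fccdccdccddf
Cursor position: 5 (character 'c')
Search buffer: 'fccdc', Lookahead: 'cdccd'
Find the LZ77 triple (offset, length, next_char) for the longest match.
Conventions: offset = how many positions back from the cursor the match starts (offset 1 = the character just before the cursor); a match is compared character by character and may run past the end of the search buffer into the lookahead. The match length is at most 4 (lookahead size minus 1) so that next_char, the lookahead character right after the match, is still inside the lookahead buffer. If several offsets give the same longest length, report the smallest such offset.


Try each offset into the search buffer:
  offset=1 (pos 4, char 'c'): match length 1
  offset=2 (pos 3, char 'd'): match length 0
  offset=3 (pos 2, char 'c'): match length 4
  offset=4 (pos 1, char 'c'): match length 1
  offset=5 (pos 0, char 'f'): match length 0
Longest match has length 4 at offset 3.
next_char = character at position 5 + 4 = 9 -> 'd'

Best match: offset=3, length=4 (matching 'cdcc' starting at position 2)
LZ77 triple: (3, 4, 'd')


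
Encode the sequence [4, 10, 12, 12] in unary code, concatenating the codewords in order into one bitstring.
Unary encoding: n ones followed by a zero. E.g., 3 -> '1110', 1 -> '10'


Encode each number as n ones followed by a terminating 0:
  4 -> 11110 (5 bits)
  10 -> 11111111110 (11 bits)
  12 -> 1111111111110 (13 bits)
  12 -> 1111111111110 (13 bits)
Total length = 5 + 11 + 13 + 13 = 42 bits.

Unary([4, 10, 12, 12]) = 111101111111111011111111111101111111111110 (42 bits)


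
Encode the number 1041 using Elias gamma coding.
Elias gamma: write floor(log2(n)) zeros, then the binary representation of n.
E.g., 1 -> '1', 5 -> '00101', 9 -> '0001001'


num_bits = floor(log2(1041)) + 1 = 11
leading_zeros = num_bits - 1 = 10
binary(1041) = 10000010001

Elias gamma(1041) = '0000000000' + '10000010001' = 000000000010000010001 (21 bits)


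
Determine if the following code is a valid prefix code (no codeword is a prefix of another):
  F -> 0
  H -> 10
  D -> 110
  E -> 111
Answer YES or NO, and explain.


Checking each pair (does one codeword prefix another?):
  F='0' vs H='10': no prefix
  F='0' vs D='110': no prefix
  F='0' vs E='111': no prefix
  H='10' vs F='0': no prefix
  H='10' vs D='110': no prefix
  H='10' vs E='111': no prefix
  D='110' vs F='0': no prefix
  D='110' vs H='10': no prefix
  D='110' vs E='111': no prefix
  E='111' vs F='0': no prefix
  E='111' vs H='10': no prefix
  E='111' vs D='110': no prefix
No violation found over all pairs.

YES -- this is a valid prefix code. No codeword is a prefix of any other codeword.


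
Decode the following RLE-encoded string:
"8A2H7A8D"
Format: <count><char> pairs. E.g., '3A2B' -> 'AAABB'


Expanding each <count><char> pair:
  8A -> 'AAAAAAAA'
  2H -> 'HH'
  7A -> 'AAAAAAA'
  8D -> 'DDDDDDDD'

Decoded = AAAAAAAAHHAAAAAAADDDDDDDD


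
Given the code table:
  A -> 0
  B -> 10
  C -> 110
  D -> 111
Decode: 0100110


Decoding:
0 -> A
10 -> B
0 -> A
110 -> C


Result: ABAC


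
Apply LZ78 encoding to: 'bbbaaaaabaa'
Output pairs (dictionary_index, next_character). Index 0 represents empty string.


LZ78 encoding steps:
Dictionary: {0: ''}
Step 1: w='' (idx 0), next='b' -> output (0, 'b'), add 'b' as idx 1
Step 2: w='b' (idx 1), next='b' -> output (1, 'b'), add 'bb' as idx 2
Step 3: w='' (idx 0), next='a' -> output (0, 'a'), add 'a' as idx 3
Step 4: w='a' (idx 3), next='a' -> output (3, 'a'), add 'aa' as idx 4
Step 5: w='aa' (idx 4), next='b' -> output (4, 'b'), add 'aab' as idx 5
Step 6: w='aa' (idx 4), end of input -> output (4, '')


Encoded: [(0, 'b'), (1, 'b'), (0, 'a'), (3, 'a'), (4, 'b'), (4, '')]


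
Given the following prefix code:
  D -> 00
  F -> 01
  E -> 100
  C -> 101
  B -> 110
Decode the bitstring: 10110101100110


Decoding step by step:
Bits 101 -> C
Bits 101 -> C
Bits 01 -> F
Bits 100 -> E
Bits 110 -> B


Decoded message: CCFEB


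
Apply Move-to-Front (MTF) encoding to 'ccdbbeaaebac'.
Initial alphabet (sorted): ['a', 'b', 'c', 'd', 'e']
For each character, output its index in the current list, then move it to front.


MTF encoding:
'c': index 2 in ['a', 'b', 'c', 'd', 'e'] -> ['c', 'a', 'b', 'd', 'e']
'c': index 0 in ['c', 'a', 'b', 'd', 'e'] -> ['c', 'a', 'b', 'd', 'e']
'd': index 3 in ['c', 'a', 'b', 'd', 'e'] -> ['d', 'c', 'a', 'b', 'e']
'b': index 3 in ['d', 'c', 'a', 'b', 'e'] -> ['b', 'd', 'c', 'a', 'e']
'b': index 0 in ['b', 'd', 'c', 'a', 'e'] -> ['b', 'd', 'c', 'a', 'e']
'e': index 4 in ['b', 'd', 'c', 'a', 'e'] -> ['e', 'b', 'd', 'c', 'a']
'a': index 4 in ['e', 'b', 'd', 'c', 'a'] -> ['a', 'e', 'b', 'd', 'c']
'a': index 0 in ['a', 'e', 'b', 'd', 'c'] -> ['a', 'e', 'b', 'd', 'c']
'e': index 1 in ['a', 'e', 'b', 'd', 'c'] -> ['e', 'a', 'b', 'd', 'c']
'b': index 2 in ['e', 'a', 'b', 'd', 'c'] -> ['b', 'e', 'a', 'd', 'c']
'a': index 2 in ['b', 'e', 'a', 'd', 'c'] -> ['a', 'b', 'e', 'd', 'c']
'c': index 4 in ['a', 'b', 'e', 'd', 'c'] -> ['c', 'a', 'b', 'e', 'd']


Output: [2, 0, 3, 3, 0, 4, 4, 0, 1, 2, 2, 4]


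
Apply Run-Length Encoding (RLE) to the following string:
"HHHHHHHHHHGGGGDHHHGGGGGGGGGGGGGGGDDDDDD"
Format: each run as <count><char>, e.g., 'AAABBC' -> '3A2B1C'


Scanning runs left to right:
  i=0: run of 'H' x 10 -> '10H'
  i=10: run of 'G' x 4 -> '4G'
  i=14: run of 'D' x 1 -> '1D'
  i=15: run of 'H' x 3 -> '3H'
  i=18: run of 'G' x 15 -> '15G'
  i=33: run of 'D' x 6 -> '6D'

RLE = 10H4G1D3H15G6D


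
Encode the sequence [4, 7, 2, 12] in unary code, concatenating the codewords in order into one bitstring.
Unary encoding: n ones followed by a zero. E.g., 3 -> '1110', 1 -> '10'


Encode each number as n ones followed by a terminating 0:
  4 -> 11110 (5 bits)
  7 -> 11111110 (8 bits)
  2 -> 110 (3 bits)
  12 -> 1111111111110 (13 bits)
Total length = 5 + 8 + 3 + 13 = 29 bits.

Unary([4, 7, 2, 12]) = 11110111111101101111111111110 (29 bits)


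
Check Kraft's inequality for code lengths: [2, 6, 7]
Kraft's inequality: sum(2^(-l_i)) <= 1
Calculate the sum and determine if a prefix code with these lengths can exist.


Sum = 2^(-2) + 2^(-6) + 2^(-7)
    = 0.25 + 0.015625 + 0.0078125
    = 35/128 = 0.2734375
Since 0.2734375 <= 1, Kraft's inequality IS satisfied.
A prefix code with these lengths CAN exist.

Kraft sum = 0.2734375. Satisfied.


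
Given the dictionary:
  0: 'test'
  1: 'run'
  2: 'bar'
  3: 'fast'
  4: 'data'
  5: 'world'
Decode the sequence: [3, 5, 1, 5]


Look up each index in the dictionary:
  3 -> 'fast'
  5 -> 'world'
  1 -> 'run'
  5 -> 'world'

Decoded: "fast world run world"


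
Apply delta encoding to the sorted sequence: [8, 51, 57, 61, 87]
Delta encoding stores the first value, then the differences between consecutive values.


First value: 8
Deltas:
  51 - 8 = 43
  57 - 51 = 6
  61 - 57 = 4
  87 - 61 = 26


Delta encoded: [8, 43, 6, 4, 26]


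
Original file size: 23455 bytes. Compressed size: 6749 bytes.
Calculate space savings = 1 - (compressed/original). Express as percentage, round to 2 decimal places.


ratio = compressed/original = 6749/23455 = 0.287742
savings = 1 - ratio = 1 - 0.287742 = 0.712258
as a percentage: 0.712258 * 100 = 71.23%

Space savings = 1 - 6749/23455 = 71.23%


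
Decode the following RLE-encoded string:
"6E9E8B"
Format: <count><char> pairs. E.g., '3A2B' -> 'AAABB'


Expanding each <count><char> pair:
  6E -> 'EEEEEE'
  9E -> 'EEEEEEEEE'
  8B -> 'BBBBBBBB'

Decoded = EEEEEEEEEEEEEEEBBBBBBBB


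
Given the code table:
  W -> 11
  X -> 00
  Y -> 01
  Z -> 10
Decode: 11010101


Decoding:
11 -> W
01 -> Y
01 -> Y
01 -> Y


Result: WYYY


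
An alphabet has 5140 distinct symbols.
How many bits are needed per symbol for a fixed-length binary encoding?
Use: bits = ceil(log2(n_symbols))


log2(5140) = 12.3276
Bracket: 2^12 = 4096 < 5140 <= 2^13 = 8192
So ceil(log2(5140)) = 13

bits = ceil(log2(5140)) = ceil(12.3276) = 13 bits


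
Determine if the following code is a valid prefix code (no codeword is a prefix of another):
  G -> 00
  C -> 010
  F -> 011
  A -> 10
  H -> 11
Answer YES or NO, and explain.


Checking each pair (does one codeword prefix another?):
  G='00' vs C='010': no prefix
  G='00' vs F='011': no prefix
  G='00' vs A='10': no prefix
  G='00' vs H='11': no prefix
  C='010' vs G='00': no prefix
  C='010' vs F='011': no prefix
  C='010' vs A='10': no prefix
  C='010' vs H='11': no prefix
  F='011' vs G='00': no prefix
  F='011' vs C='010': no prefix
  F='011' vs A='10': no prefix
  F='011' vs H='11': no prefix
  A='10' vs G='00': no prefix
  A='10' vs C='010': no prefix
  A='10' vs F='011': no prefix
  A='10' vs H='11': no prefix
  H='11' vs G='00': no prefix
  H='11' vs C='010': no prefix
  H='11' vs F='011': no prefix
  H='11' vs A='10': no prefix
No violation found over all pairs.

YES -- this is a valid prefix code. No codeword is a prefix of any other codeword.


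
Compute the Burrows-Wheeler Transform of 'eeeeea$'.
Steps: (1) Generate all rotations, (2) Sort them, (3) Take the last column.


Rotations (sorted):
  0: $eeeeea -> last char: a
  1: a$eeeee -> last char: e
  2: ea$eeee -> last char: e
  3: eea$eee -> last char: e
  4: eeea$ee -> last char: e
  5: eeeea$e -> last char: e
  6: eeeeea$ -> last char: $


BWT = aeeeee$


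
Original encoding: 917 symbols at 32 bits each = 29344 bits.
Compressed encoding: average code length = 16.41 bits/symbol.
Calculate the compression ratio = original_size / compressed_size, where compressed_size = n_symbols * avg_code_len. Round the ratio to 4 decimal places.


original_size = n_symbols * orig_bits = 917 * 32 = 29344 bits
compressed_size = n_symbols * avg_code_len = 917 * 16.41 = 15047.97 bits
ratio = original_size / compressed_size = 29344 / 15047.97 = 1.95

Compression ratio = 1.95


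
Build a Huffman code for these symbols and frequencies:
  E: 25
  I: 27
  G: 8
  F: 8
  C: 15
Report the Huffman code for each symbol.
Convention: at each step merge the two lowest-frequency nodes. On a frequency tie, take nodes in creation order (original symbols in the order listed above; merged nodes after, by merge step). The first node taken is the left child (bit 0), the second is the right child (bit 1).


Huffman tree construction:
Step 1: Merge G(8) + F(8) = 16
Step 2: Merge C(15) + (G+F)(16) = 31
Step 3: Merge E(25) + I(27) = 52
Step 4: Merge (C+(G+F))(31) + (E+I)(52) = 83
Read each symbol's code off the tree from the root (left child = 0, right child = 1).

Codes:
  E: 10 (length 2)
  I: 11 (length 2)
  G: 010 (length 3)
  F: 011 (length 3)
  C: 00 (length 2)
Average code length: 182/83 = 2.1928 bits/symbol


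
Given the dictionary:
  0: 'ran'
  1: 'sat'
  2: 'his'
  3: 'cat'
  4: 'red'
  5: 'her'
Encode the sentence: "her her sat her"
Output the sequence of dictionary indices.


Look up each word in the dictionary:
  'her' -> 5
  'her' -> 5
  'sat' -> 1
  'her' -> 5

Encoded: [5, 5, 1, 5]


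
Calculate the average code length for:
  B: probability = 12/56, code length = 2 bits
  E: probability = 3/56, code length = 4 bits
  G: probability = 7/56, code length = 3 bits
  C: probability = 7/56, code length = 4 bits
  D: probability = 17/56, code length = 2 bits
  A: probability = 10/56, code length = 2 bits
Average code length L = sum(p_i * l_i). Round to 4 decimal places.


Weighted contributions p_i * l_i:
  B: (12/56) * 2 = 24/56
  E: (3/56) * 4 = 12/56
  G: (7/56) * 3 = 21/56
  C: (7/56) * 4 = 28/56
  D: (17/56) * 2 = 34/56
  A: (10/56) * 2 = 20/56
Sum = (24 + 12 + 21 + 28 + 34 + 20)/56 = 139/56

L = 139/56 = 2.4821 bits/symbol


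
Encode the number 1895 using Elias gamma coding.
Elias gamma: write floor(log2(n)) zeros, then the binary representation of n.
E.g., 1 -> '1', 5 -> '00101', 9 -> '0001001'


num_bits = floor(log2(1895)) + 1 = 11
leading_zeros = num_bits - 1 = 10
binary(1895) = 11101100111

Elias gamma(1895) = '0000000000' + '11101100111' = 000000000011101100111 (21 bits)


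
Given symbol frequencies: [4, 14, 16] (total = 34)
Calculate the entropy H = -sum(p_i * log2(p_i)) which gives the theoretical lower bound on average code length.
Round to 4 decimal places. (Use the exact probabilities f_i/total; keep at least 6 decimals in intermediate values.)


Per-symbol terms -p_i * log2(p_i) with p_i = f_i/34:
  p = 4/34 = 0.117647: log2(p) = -3.087463, -p*log2(p) = 0.363231
  p = 14/34 = 0.411765: log2(p) = -1.280108, -p*log2(p) = 0.527103
  p = 16/34 = 0.470588: log2(p) = -1.087463, -p*log2(p) = 0.511747
H = 0.363231 + 0.527103 + 0.511747 = 1.402081

H = 1.4021 bits/symbol


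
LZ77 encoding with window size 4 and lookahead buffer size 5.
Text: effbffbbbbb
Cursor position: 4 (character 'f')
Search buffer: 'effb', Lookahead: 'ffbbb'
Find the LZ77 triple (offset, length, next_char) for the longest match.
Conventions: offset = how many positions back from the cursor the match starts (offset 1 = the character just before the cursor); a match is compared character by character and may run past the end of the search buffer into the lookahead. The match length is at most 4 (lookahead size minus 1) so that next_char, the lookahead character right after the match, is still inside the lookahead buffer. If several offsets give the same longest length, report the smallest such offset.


Try each offset into the search buffer:
  offset=1 (pos 3, char 'b'): match length 0
  offset=2 (pos 2, char 'f'): match length 1
  offset=3 (pos 1, char 'f'): match length 3
  offset=4 (pos 0, char 'e'): match length 0
Longest match has length 3 at offset 3.
next_char = character at position 4 + 3 = 7 -> 'b'

Best match: offset=3, length=3 (matching 'ffb' starting at position 1)
LZ77 triple: (3, 3, 'b')


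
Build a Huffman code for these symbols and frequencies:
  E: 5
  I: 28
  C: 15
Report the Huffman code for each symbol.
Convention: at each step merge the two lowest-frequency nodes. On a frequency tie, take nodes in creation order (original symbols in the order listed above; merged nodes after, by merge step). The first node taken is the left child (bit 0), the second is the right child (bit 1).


Huffman tree construction:
Step 1: Merge E(5) + C(15) = 20
Step 2: Merge (E+C)(20) + I(28) = 48
Read each symbol's code off the tree from the root (left child = 0, right child = 1).

Codes:
  E: 00 (length 2)
  I: 1 (length 1)
  C: 01 (length 2)
Average code length: 68/48 = 1.4167 bits/symbol


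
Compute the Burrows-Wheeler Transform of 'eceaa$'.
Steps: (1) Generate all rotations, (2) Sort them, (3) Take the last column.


Rotations (sorted):
  0: $eceaa -> last char: a
  1: a$ecea -> last char: a
  2: aa$ece -> last char: e
  3: ceaa$e -> last char: e
  4: eaa$ec -> last char: c
  5: eceaa$ -> last char: $


BWT = aaeec$


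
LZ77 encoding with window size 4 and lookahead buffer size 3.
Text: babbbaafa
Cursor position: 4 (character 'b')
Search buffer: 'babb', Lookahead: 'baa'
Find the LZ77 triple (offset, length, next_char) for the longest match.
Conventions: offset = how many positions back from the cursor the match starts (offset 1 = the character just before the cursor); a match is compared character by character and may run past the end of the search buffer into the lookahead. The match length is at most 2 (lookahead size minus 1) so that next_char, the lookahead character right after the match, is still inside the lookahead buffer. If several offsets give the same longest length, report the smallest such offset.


Try each offset into the search buffer:
  offset=1 (pos 3, char 'b'): match length 1
  offset=2 (pos 2, char 'b'): match length 1
  offset=3 (pos 1, char 'a'): match length 0
  offset=4 (pos 0, char 'b'): match length 2
Longest match has length 2 at offset 4.
next_char = character at position 4 + 2 = 6 -> 'a'

Best match: offset=4, length=2 (matching 'ba' starting at position 0)
LZ77 triple: (4, 2, 'a')


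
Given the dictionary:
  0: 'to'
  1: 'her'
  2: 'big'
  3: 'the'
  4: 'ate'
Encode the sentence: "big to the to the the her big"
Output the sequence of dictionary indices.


Look up each word in the dictionary:
  'big' -> 2
  'to' -> 0
  'the' -> 3
  'to' -> 0
  'the' -> 3
  'the' -> 3
  'her' -> 1
  'big' -> 2

Encoded: [2, 0, 3, 0, 3, 3, 1, 2]


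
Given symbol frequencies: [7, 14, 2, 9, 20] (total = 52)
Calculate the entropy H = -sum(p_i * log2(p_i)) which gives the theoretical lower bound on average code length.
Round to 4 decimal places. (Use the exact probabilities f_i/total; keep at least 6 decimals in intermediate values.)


Per-symbol terms -p_i * log2(p_i) with p_i = f_i/52:
  p = 7/52 = 0.134615: log2(p) = -2.893085, -p*log2(p) = 0.389454
  p = 14/52 = 0.269231: log2(p) = -1.893085, -p*log2(p) = 0.509677
  p = 2/52 = 0.038462: log2(p) = -4.700440, -p*log2(p) = 0.180786
  p = 9/52 = 0.173077: log2(p) = -2.530515, -p*log2(p) = 0.437974
  p = 20/52 = 0.384615: log2(p) = -1.378512, -p*log2(p) = 0.530197
H = 0.389454 + 0.509677 + 0.180786 + 0.437974 + 0.530197 = 2.048088

H = 2.0481 bits/symbol


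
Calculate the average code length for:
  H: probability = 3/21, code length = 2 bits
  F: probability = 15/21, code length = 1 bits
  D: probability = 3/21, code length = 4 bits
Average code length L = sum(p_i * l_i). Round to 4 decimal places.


Weighted contributions p_i * l_i:
  H: (3/21) * 2 = 6/21
  F: (15/21) * 1 = 15/21
  D: (3/21) * 4 = 12/21
Sum = (6 + 15 + 12)/21 = 33/21

L = 33/21 = 1.5714 bits/symbol


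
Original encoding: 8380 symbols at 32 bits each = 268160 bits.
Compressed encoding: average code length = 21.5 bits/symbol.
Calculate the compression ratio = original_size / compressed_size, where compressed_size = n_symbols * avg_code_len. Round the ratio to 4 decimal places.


original_size = n_symbols * orig_bits = 8380 * 32 = 268160 bits
compressed_size = n_symbols * avg_code_len = 8380 * 21.5 = 180170.0 bits
ratio = original_size / compressed_size = 268160 / 180170.0 = 1.4884

Compression ratio = 1.4884


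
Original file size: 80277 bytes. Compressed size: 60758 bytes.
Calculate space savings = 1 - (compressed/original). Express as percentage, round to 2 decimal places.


ratio = compressed/original = 60758/80277 = 0.756854
savings = 1 - ratio = 1 - 0.756854 = 0.243146
as a percentage: 0.243146 * 100 = 24.31%

Space savings = 1 - 60758/80277 = 24.31%


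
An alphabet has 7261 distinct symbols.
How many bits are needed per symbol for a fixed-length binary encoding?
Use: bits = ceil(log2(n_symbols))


log2(7261) = 12.826
Bracket: 2^12 = 4096 < 7261 <= 2^13 = 8192
So ceil(log2(7261)) = 13

bits = ceil(log2(7261)) = ceil(12.826) = 13 bits


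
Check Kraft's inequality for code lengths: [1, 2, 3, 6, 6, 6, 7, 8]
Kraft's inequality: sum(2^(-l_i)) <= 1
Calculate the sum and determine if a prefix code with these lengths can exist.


Sum = 2^(-1) + 2^(-2) + 2^(-3) + 2^(-6) + 2^(-6) + 2^(-6) + 2^(-7) + 2^(-8)
    = 0.5 + 0.25 + 0.125 + 0.015625 + 0.015625 + 0.015625 + 0.0078125 + 0.00390625
    = 239/256 = 0.93359375
Since 0.93359375 <= 1, Kraft's inequality IS satisfied.
A prefix code with these lengths CAN exist.

Kraft sum = 0.93359375. Satisfied.


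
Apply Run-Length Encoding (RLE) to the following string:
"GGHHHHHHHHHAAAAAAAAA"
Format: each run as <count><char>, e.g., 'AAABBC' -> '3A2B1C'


Scanning runs left to right:
  i=0: run of 'G' x 2 -> '2G'
  i=2: run of 'H' x 9 -> '9H'
  i=11: run of 'A' x 9 -> '9A'

RLE = 2G9H9A


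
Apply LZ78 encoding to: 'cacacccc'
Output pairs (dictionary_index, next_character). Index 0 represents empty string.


LZ78 encoding steps:
Dictionary: {0: ''}
Step 1: w='' (idx 0), next='c' -> output (0, 'c'), add 'c' as idx 1
Step 2: w='' (idx 0), next='a' -> output (0, 'a'), add 'a' as idx 2
Step 3: w='c' (idx 1), next='a' -> output (1, 'a'), add 'ca' as idx 3
Step 4: w='c' (idx 1), next='c' -> output (1, 'c'), add 'cc' as idx 4
Step 5: w='cc' (idx 4), end of input -> output (4, '')


Encoded: [(0, 'c'), (0, 'a'), (1, 'a'), (1, 'c'), (4, '')]


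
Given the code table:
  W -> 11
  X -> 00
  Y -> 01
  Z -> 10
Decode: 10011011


Decoding:
10 -> Z
01 -> Y
10 -> Z
11 -> W


Result: ZYZW


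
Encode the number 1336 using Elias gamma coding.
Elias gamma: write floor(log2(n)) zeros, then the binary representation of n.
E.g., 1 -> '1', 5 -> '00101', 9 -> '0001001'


num_bits = floor(log2(1336)) + 1 = 11
leading_zeros = num_bits - 1 = 10
binary(1336) = 10100111000

Elias gamma(1336) = '0000000000' + '10100111000' = 000000000010100111000 (21 bits)


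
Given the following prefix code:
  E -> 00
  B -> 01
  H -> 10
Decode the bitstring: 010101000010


Decoding step by step:
Bits 01 -> B
Bits 01 -> B
Bits 01 -> B
Bits 00 -> E
Bits 00 -> E
Bits 10 -> H


Decoded message: BBBEEH


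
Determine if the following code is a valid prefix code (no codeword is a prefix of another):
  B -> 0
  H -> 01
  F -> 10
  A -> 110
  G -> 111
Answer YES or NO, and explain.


Checking each pair (does one codeword prefix another?):
  B='0' vs H='01': prefix -- VIOLATION

NO -- this is NOT a valid prefix code. B (0) is a prefix of H (01).


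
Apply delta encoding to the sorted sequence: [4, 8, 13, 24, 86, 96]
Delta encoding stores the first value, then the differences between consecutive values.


First value: 4
Deltas:
  8 - 4 = 4
  13 - 8 = 5
  24 - 13 = 11
  86 - 24 = 62
  96 - 86 = 10


Delta encoded: [4, 4, 5, 11, 62, 10]


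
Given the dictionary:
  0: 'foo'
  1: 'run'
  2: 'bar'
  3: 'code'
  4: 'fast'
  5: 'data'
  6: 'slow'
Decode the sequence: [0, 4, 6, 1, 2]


Look up each index in the dictionary:
  0 -> 'foo'
  4 -> 'fast'
  6 -> 'slow'
  1 -> 'run'
  2 -> 'bar'

Decoded: "foo fast slow run bar"


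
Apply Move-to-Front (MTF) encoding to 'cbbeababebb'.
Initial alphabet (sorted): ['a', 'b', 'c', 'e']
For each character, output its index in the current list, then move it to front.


MTF encoding:
'c': index 2 in ['a', 'b', 'c', 'e'] -> ['c', 'a', 'b', 'e']
'b': index 2 in ['c', 'a', 'b', 'e'] -> ['b', 'c', 'a', 'e']
'b': index 0 in ['b', 'c', 'a', 'e'] -> ['b', 'c', 'a', 'e']
'e': index 3 in ['b', 'c', 'a', 'e'] -> ['e', 'b', 'c', 'a']
'a': index 3 in ['e', 'b', 'c', 'a'] -> ['a', 'e', 'b', 'c']
'b': index 2 in ['a', 'e', 'b', 'c'] -> ['b', 'a', 'e', 'c']
'a': index 1 in ['b', 'a', 'e', 'c'] -> ['a', 'b', 'e', 'c']
'b': index 1 in ['a', 'b', 'e', 'c'] -> ['b', 'a', 'e', 'c']
'e': index 2 in ['b', 'a', 'e', 'c'] -> ['e', 'b', 'a', 'c']
'b': index 1 in ['e', 'b', 'a', 'c'] -> ['b', 'e', 'a', 'c']
'b': index 0 in ['b', 'e', 'a', 'c'] -> ['b', 'e', 'a', 'c']


Output: [2, 2, 0, 3, 3, 2, 1, 1, 2, 1, 0]


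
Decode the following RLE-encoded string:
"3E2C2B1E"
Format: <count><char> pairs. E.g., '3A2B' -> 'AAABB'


Expanding each <count><char> pair:
  3E -> 'EEE'
  2C -> 'CC'
  2B -> 'BB'
  1E -> 'E'

Decoded = EEECCBBE


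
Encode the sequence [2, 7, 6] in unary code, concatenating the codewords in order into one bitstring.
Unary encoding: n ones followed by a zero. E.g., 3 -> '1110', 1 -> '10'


Encode each number as n ones followed by a terminating 0:
  2 -> 110 (3 bits)
  7 -> 11111110 (8 bits)
  6 -> 1111110 (7 bits)
Total length = 3 + 8 + 7 = 18 bits.

Unary([2, 7, 6]) = 110111111101111110 (18 bits)


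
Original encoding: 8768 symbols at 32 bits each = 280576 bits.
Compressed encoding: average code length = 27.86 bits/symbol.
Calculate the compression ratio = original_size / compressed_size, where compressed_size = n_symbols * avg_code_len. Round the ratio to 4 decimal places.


original_size = n_symbols * orig_bits = 8768 * 32 = 280576 bits
compressed_size = n_symbols * avg_code_len = 8768 * 27.86 = 244276.48 bits
ratio = original_size / compressed_size = 280576 / 244276.48 = 1.1486

Compression ratio = 1.1486


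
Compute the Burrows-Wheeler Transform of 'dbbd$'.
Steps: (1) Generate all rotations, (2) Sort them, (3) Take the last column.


Rotations (sorted):
  0: $dbbd -> last char: d
  1: bbd$d -> last char: d
  2: bd$db -> last char: b
  3: d$dbb -> last char: b
  4: dbbd$ -> last char: $


BWT = ddbb$


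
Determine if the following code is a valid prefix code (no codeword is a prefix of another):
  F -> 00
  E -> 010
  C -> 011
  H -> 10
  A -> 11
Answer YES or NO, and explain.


Checking each pair (does one codeword prefix another?):
  F='00' vs E='010': no prefix
  F='00' vs C='011': no prefix
  F='00' vs H='10': no prefix
  F='00' vs A='11': no prefix
  E='010' vs F='00': no prefix
  E='010' vs C='011': no prefix
  E='010' vs H='10': no prefix
  E='010' vs A='11': no prefix
  C='011' vs F='00': no prefix
  C='011' vs E='010': no prefix
  C='011' vs H='10': no prefix
  C='011' vs A='11': no prefix
  H='10' vs F='00': no prefix
  H='10' vs E='010': no prefix
  H='10' vs C='011': no prefix
  H='10' vs A='11': no prefix
  A='11' vs F='00': no prefix
  A='11' vs E='010': no prefix
  A='11' vs C='011': no prefix
  A='11' vs H='10': no prefix
No violation found over all pairs.

YES -- this is a valid prefix code. No codeword is a prefix of any other codeword.


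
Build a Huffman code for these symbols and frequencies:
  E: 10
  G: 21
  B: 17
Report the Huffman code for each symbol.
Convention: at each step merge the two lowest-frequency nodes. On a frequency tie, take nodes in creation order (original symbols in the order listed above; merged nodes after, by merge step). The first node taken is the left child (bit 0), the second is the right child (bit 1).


Huffman tree construction:
Step 1: Merge E(10) + B(17) = 27
Step 2: Merge G(21) + (E+B)(27) = 48
Read each symbol's code off the tree from the root (left child = 0, right child = 1).

Codes:
  E: 10 (length 2)
  G: 0 (length 1)
  B: 11 (length 2)
Average code length: 75/48 = 1.5625 bits/symbol


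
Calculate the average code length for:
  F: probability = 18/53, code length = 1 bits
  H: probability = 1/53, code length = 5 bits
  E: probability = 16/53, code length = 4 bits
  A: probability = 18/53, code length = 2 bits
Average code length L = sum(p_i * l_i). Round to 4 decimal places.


Weighted contributions p_i * l_i:
  F: (18/53) * 1 = 18/53
  H: (1/53) * 5 = 5/53
  E: (16/53) * 4 = 64/53
  A: (18/53) * 2 = 36/53
Sum = (18 + 5 + 64 + 36)/53 = 123/53

L = 123/53 = 2.3208 bits/symbol


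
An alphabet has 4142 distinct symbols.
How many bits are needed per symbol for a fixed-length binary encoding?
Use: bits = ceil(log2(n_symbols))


log2(4142) = 12.0161
Bracket: 2^12 = 4096 < 4142 <= 2^13 = 8192
So ceil(log2(4142)) = 13

bits = ceil(log2(4142)) = ceil(12.0161) = 13 bits


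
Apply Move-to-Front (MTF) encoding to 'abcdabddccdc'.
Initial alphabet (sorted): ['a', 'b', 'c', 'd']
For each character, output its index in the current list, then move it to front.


MTF encoding:
'a': index 0 in ['a', 'b', 'c', 'd'] -> ['a', 'b', 'c', 'd']
'b': index 1 in ['a', 'b', 'c', 'd'] -> ['b', 'a', 'c', 'd']
'c': index 2 in ['b', 'a', 'c', 'd'] -> ['c', 'b', 'a', 'd']
'd': index 3 in ['c', 'b', 'a', 'd'] -> ['d', 'c', 'b', 'a']
'a': index 3 in ['d', 'c', 'b', 'a'] -> ['a', 'd', 'c', 'b']
'b': index 3 in ['a', 'd', 'c', 'b'] -> ['b', 'a', 'd', 'c']
'd': index 2 in ['b', 'a', 'd', 'c'] -> ['d', 'b', 'a', 'c']
'd': index 0 in ['d', 'b', 'a', 'c'] -> ['d', 'b', 'a', 'c']
'c': index 3 in ['d', 'b', 'a', 'c'] -> ['c', 'd', 'b', 'a']
'c': index 0 in ['c', 'd', 'b', 'a'] -> ['c', 'd', 'b', 'a']
'd': index 1 in ['c', 'd', 'b', 'a'] -> ['d', 'c', 'b', 'a']
'c': index 1 in ['d', 'c', 'b', 'a'] -> ['c', 'd', 'b', 'a']


Output: [0, 1, 2, 3, 3, 3, 2, 0, 3, 0, 1, 1]


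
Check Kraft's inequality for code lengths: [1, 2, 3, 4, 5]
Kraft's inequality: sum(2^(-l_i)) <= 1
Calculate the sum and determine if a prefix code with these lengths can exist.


Sum = 2^(-1) + 2^(-2) + 2^(-3) + 2^(-4) + 2^(-5)
    = 0.5 + 0.25 + 0.125 + 0.0625 + 0.03125
    = 31/32 = 0.96875
Since 0.96875 <= 1, Kraft's inequality IS satisfied.
A prefix code with these lengths CAN exist.

Kraft sum = 0.96875. Satisfied.


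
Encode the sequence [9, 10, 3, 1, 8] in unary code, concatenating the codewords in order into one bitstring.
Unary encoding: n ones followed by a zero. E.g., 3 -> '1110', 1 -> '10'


Encode each number as n ones followed by a terminating 0:
  9 -> 1111111110 (10 bits)
  10 -> 11111111110 (11 bits)
  3 -> 1110 (4 bits)
  1 -> 10 (2 bits)
  8 -> 111111110 (9 bits)
Total length = 10 + 11 + 4 + 2 + 9 = 36 bits.

Unary([9, 10, 3, 1, 8]) = 111111111011111111110111010111111110 (36 bits)


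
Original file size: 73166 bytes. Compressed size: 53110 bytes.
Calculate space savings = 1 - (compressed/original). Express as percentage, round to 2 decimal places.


ratio = compressed/original = 53110/73166 = 0.725884
savings = 1 - ratio = 1 - 0.725884 = 0.274116
as a percentage: 0.274116 * 100 = 27.41%

Space savings = 1 - 53110/73166 = 27.41%


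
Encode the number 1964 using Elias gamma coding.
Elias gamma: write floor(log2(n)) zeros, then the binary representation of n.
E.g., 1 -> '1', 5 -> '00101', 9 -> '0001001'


num_bits = floor(log2(1964)) + 1 = 11
leading_zeros = num_bits - 1 = 10
binary(1964) = 11110101100

Elias gamma(1964) = '0000000000' + '11110101100' = 000000000011110101100 (21 bits)


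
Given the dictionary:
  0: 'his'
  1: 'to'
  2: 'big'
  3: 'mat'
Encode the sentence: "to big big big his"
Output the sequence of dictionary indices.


Look up each word in the dictionary:
  'to' -> 1
  'big' -> 2
  'big' -> 2
  'big' -> 2
  'his' -> 0

Encoded: [1, 2, 2, 2, 0]


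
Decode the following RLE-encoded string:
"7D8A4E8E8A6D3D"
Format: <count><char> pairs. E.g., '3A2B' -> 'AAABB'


Expanding each <count><char> pair:
  7D -> 'DDDDDDD'
  8A -> 'AAAAAAAA'
  4E -> 'EEEE'
  8E -> 'EEEEEEEE'
  8A -> 'AAAAAAAA'
  6D -> 'DDDDDD'
  3D -> 'DDD'

Decoded = DDDDDDDAAAAAAAAEEEEEEEEEEEEAAAAAAAADDDDDDDDD


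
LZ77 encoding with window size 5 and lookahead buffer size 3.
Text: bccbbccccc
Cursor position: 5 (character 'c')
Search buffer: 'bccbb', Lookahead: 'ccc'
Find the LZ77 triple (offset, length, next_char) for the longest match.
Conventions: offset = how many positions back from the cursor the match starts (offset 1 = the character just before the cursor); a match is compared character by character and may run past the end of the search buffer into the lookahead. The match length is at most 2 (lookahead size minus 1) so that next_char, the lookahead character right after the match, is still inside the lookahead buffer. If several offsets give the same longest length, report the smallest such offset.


Try each offset into the search buffer:
  offset=1 (pos 4, char 'b'): match length 0
  offset=2 (pos 3, char 'b'): match length 0
  offset=3 (pos 2, char 'c'): match length 1
  offset=4 (pos 1, char 'c'): match length 2
  offset=5 (pos 0, char 'b'): match length 0
Longest match has length 2 at offset 4.
next_char = character at position 5 + 2 = 7 -> 'c'

Best match: offset=4, length=2 (matching 'cc' starting at position 1)
LZ77 triple: (4, 2, 'c')


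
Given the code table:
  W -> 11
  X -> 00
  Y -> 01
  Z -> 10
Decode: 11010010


Decoding:
11 -> W
01 -> Y
00 -> X
10 -> Z


Result: WYXZ


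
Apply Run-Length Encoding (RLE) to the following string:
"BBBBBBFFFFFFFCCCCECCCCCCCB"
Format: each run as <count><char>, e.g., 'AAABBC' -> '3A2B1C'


Scanning runs left to right:
  i=0: run of 'B' x 6 -> '6B'
  i=6: run of 'F' x 7 -> '7F'
  i=13: run of 'C' x 4 -> '4C'
  i=17: run of 'E' x 1 -> '1E'
  i=18: run of 'C' x 7 -> '7C'
  i=25: run of 'B' x 1 -> '1B'

RLE = 6B7F4C1E7C1B


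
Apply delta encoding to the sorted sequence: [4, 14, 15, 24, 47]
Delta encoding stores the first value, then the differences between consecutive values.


First value: 4
Deltas:
  14 - 4 = 10
  15 - 14 = 1
  24 - 15 = 9
  47 - 24 = 23


Delta encoded: [4, 10, 1, 9, 23]


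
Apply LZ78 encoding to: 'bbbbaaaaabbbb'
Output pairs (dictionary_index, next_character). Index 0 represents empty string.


LZ78 encoding steps:
Dictionary: {0: ''}
Step 1: w='' (idx 0), next='b' -> output (0, 'b'), add 'b' as idx 1
Step 2: w='b' (idx 1), next='b' -> output (1, 'b'), add 'bb' as idx 2
Step 3: w='b' (idx 1), next='a' -> output (1, 'a'), add 'ba' as idx 3
Step 4: w='' (idx 0), next='a' -> output (0, 'a'), add 'a' as idx 4
Step 5: w='a' (idx 4), next='a' -> output (4, 'a'), add 'aa' as idx 5
Step 6: w='a' (idx 4), next='b' -> output (4, 'b'), add 'ab' as idx 6
Step 7: w='bb' (idx 2), next='b' -> output (2, 'b'), add 'bbb' as idx 7


Encoded: [(0, 'b'), (1, 'b'), (1, 'a'), (0, 'a'), (4, 'a'), (4, 'b'), (2, 'b')]


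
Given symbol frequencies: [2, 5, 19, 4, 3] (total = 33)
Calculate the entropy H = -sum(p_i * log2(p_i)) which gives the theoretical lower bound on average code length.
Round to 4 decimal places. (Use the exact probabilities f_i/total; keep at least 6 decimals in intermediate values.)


Per-symbol terms -p_i * log2(p_i) with p_i = f_i/33:
  p = 2/33 = 0.060606: log2(p) = -4.044394, -p*log2(p) = 0.245115
  p = 5/33 = 0.151515: log2(p) = -2.722466, -p*log2(p) = 0.412495
  p = 19/33 = 0.575758: log2(p) = -0.796467, -p*log2(p) = 0.458572
  p = 4/33 = 0.121212: log2(p) = -3.044394, -p*log2(p) = 0.369017
  p = 3/33 = 0.090909: log2(p) = -3.459432, -p*log2(p) = 0.314494
H = 0.245115 + 0.412495 + 0.458572 + 0.369017 + 0.314494 = 1.799693

H = 1.7997 bits/symbol


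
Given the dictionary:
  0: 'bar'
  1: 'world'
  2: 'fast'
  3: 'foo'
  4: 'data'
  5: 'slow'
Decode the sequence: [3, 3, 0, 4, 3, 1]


Look up each index in the dictionary:
  3 -> 'foo'
  3 -> 'foo'
  0 -> 'bar'
  4 -> 'data'
  3 -> 'foo'
  1 -> 'world'

Decoded: "foo foo bar data foo world"


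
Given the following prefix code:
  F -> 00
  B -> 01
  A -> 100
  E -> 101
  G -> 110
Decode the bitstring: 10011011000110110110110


Decoding step by step:
Bits 100 -> A
Bits 110 -> G
Bits 110 -> G
Bits 00 -> F
Bits 110 -> G
Bits 110 -> G
Bits 110 -> G
Bits 110 -> G


Decoded message: AGGFGGGG


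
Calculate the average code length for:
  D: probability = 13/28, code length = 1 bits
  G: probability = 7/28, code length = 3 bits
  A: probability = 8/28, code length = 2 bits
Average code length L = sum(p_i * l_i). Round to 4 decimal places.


Weighted contributions p_i * l_i:
  D: (13/28) * 1 = 13/28
  G: (7/28) * 3 = 21/28
  A: (8/28) * 2 = 16/28
Sum = (13 + 21 + 16)/28 = 50/28

L = 50/28 = 1.7857 bits/symbol


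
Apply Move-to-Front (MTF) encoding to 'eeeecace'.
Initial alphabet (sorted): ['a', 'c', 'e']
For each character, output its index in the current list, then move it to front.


MTF encoding:
'e': index 2 in ['a', 'c', 'e'] -> ['e', 'a', 'c']
'e': index 0 in ['e', 'a', 'c'] -> ['e', 'a', 'c']
'e': index 0 in ['e', 'a', 'c'] -> ['e', 'a', 'c']
'e': index 0 in ['e', 'a', 'c'] -> ['e', 'a', 'c']
'c': index 2 in ['e', 'a', 'c'] -> ['c', 'e', 'a']
'a': index 2 in ['c', 'e', 'a'] -> ['a', 'c', 'e']
'c': index 1 in ['a', 'c', 'e'] -> ['c', 'a', 'e']
'e': index 2 in ['c', 'a', 'e'] -> ['e', 'c', 'a']


Output: [2, 0, 0, 0, 2, 2, 1, 2]


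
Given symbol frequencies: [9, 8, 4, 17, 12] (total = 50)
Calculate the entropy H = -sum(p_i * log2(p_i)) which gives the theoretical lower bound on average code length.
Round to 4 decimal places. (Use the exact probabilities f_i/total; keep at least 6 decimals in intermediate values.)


Per-symbol terms -p_i * log2(p_i) with p_i = f_i/50:
  p = 9/50 = 0.180000: log2(p) = -2.473931, -p*log2(p) = 0.445308
  p = 8/50 = 0.160000: log2(p) = -2.643856, -p*log2(p) = 0.423017
  p = 4/50 = 0.080000: log2(p) = -3.643856, -p*log2(p) = 0.291508
  p = 17/50 = 0.340000: log2(p) = -1.556393, -p*log2(p) = 0.529174
  p = 12/50 = 0.240000: log2(p) = -2.058894, -p*log2(p) = 0.494134
H = 0.445308 + 0.423017 + 0.291508 + 0.529174 + 0.494134 = 2.183141

H = 2.1831 bits/symbol
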